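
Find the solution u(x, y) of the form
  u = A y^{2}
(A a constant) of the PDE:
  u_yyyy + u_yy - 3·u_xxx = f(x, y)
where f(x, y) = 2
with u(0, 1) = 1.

Substitute the ansatz u = A y^{2} into the left-hand side.
Derivatives of the ansatz:
  u_yyyy = 0
  u_yy = 2 A
  u_xxx = 0
Term by term:
  u_yyyy = 0
  u_yy = 2 A
  -3·u_xxx = 0
So the left-hand side equals
  2 A
This must equal f(x, y) = 2 identically.
Matching coefficients of the independent functions:
  [constant term]:  2 A = 2
Solving: A = 1.
Check against the point condition:
  u(0, 1) = 1  ⟹  A = 1  ✓
Hence u(x, y) = y^{2}.

Answer: u(x, y) = y^{2}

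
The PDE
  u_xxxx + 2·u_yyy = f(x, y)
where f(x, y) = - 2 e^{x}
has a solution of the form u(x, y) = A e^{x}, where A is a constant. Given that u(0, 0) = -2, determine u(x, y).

Answer: u(x, y) = - 2 e^{x}

Derivation:
Substitute the ansatz u = A e^{x} into the left-hand side.
Derivatives of the ansatz:
  u_xxxx = A e^{x}
  u_yyy = 0
Term by term:
  u_xxxx = A e^{x}
  2·u_yyy = 0
So the left-hand side equals
  A e^{x}
This must equal f(x, y) = - 2 e^{x} identically.
Matching coefficients of the independent functions:
  [e^{x}]:  A = -2
Solving: A = -2.
Check against the point condition:
  u(0, 0) = -2  ⟹  A = -2  ✓
Hence u(x, y) = - 2 e^{x}.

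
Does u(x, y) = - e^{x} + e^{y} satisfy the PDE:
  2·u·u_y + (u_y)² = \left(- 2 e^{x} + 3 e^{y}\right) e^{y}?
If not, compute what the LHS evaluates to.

Answer: Yes

Derivation:
Evaluate each term of the left-hand side for u = - e^{x} + e^{y}.
Derivatives:
  u_y = e^{y}
Terms:
  2·u·u_y = 2 \left(- e^{x} + e^{y}\right) e^{y}
  (u_y)² = e^{2 y}
Sum: LHS = \left(- 2 e^{x} + 3 e^{y}\right) e^{y}
This is exactly the given right-hand side, so u is a solution.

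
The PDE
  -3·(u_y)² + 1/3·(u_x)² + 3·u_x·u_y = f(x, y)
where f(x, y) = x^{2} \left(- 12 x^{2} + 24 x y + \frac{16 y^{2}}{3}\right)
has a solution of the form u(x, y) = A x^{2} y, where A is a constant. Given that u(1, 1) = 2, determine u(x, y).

Substitute the ansatz u = A x^{2} y into the left-hand side.
Derivatives of the ansatz:
  u_y = A x^{2}
  u_x = 2 A x y
Term by term:
  -3·(u_y)² = - 3 A^{2} x^{4}
  1/3·(u_x)² = \frac{4 A^{2} x^{2} y^{2}}{3}
  3·u_x·u_y = 6 A^{2} x^{3} y
So the left-hand side equals
  - 3 A^{2} x^{4} + 6 A^{2} x^{3} y + \frac{4 A^{2} x^{2} y^{2}}{3}
This must equal f(x, y) identically; expanded, f = - 12 x^{4} + 24 x^{3} y + \frac{16 x^{2} y^{2}}{3}.
Matching coefficients of the independent functions:
  [x^{4}]:  - 3 A^{2} = -12
  [x^{2} y^{2}]:  \frac{4 A^{2}}{3} = \frac{16}{3}
  [x^{3} y]:  6 A^{2} = 24
These equations allow (A) = (-2) or (2).
Impose the point condition(s):
  u(1, 1) = 2  ⟹  A = 2
Only A = 2 satisfies everything.
Hence u(x, y) = 2 x^{2} y.

Answer: u(x, y) = 2 x^{2} y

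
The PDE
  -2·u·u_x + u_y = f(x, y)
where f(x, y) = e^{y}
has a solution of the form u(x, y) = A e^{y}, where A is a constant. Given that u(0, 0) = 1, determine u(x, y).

Substitute the ansatz u = A e^{y} into the left-hand side.
Derivatives of the ansatz:
  u_x = 0
  u_y = A e^{y}
Term by term:
  -2·u·u_x = 0
  u_y = A e^{y}
So the left-hand side equals
  A e^{y}
This must equal f(x, y) = e^{y} identically.
Matching coefficients of the independent functions:
  [e^{y}]:  A = 1
Solving: A = 1.
Check against the point condition:
  u(0, 0) = 1  ⟹  A = 1  ✓
Hence u(x, y) = e^{y}.

Answer: u(x, y) = e^{y}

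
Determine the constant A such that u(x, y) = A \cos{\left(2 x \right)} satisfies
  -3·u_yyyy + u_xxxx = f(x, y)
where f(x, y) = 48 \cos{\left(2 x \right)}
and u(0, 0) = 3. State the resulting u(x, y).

Substitute the ansatz u = A \cos{\left(2 x \right)} into the left-hand side.
Derivatives of the ansatz:
  u_yyyy = 0
  u_xxxx = 16 A \cos{\left(2 x \right)}
Term by term:
  -3·u_yyyy = 0
  u_xxxx = 16 A \cos{\left(2 x \right)}
So the left-hand side equals
  16 A \cos{\left(2 x \right)}
This must equal f(x, y) = 48 \cos{\left(2 x \right)} identically.
Matching coefficients of the independent functions:
  [\cos{\left(2 x \right)}]:  16 A = 48
Solving: A = 3.
Check against the point condition:
  u(0, 0) = 3  ⟹  A = 3  ✓
Hence u(x, y) = 3 \cos{\left(2 x \right)}.

Answer: u(x, y) = 3 \cos{\left(2 x \right)}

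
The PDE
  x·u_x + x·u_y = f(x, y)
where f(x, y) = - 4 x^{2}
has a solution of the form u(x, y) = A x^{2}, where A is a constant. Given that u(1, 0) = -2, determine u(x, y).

Substitute the ansatz u = A x^{2} into the left-hand side.
Derivatives of the ansatz:
  u_x = 2 A x
  u_y = 0
Term by term:
  x·u_x = 2 A x^{2}
  x·u_y = 0
So the left-hand side equals
  2 A x^{2}
This must equal f(x, y) = - 4 x^{2} identically.
Matching coefficients of the independent functions:
  [x^{2}]:  2 A = -4
Solving: A = -2.
Check against the point condition:
  u(1, 0) = -2  ⟹  A = -2  ✓
Hence u(x, y) = - 2 x^{2}.

Answer: u(x, y) = - 2 x^{2}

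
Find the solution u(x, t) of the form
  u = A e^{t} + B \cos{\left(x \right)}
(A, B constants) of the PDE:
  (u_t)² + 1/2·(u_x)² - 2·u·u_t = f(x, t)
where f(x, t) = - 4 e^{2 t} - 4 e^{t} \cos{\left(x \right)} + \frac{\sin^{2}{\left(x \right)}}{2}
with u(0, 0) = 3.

Substitute the ansatz u = A e^{t} + B \cos{\left(x \right)} into the left-hand side.
Derivatives of the ansatz:
  u_t = A e^{t}
  u_x = - B \sin{\left(x \right)}
Term by term:
  (u_t)² = A^{2} e^{2 t}
  1/2·(u_x)² = \frac{B^{2} \sin^{2}{\left(x \right)}}{2}
  -2·u·u_t = - 2 A^{2} e^{2 t} - 2 A B e^{t} \cos{\left(x \right)}
So the left-hand side equals
  - A^{2} e^{2 t} - 2 A B e^{t} \cos{\left(x \right)} + \frac{B^{2} \sin^{2}{\left(x \right)}}{2}
This must equal f(x, t) = - 4 e^{2 t} - 4 e^{t} \cos{\left(x \right)} + \frac{\sin^{2}{\left(x \right)}}{2} identically.
Matching coefficients of the independent functions:
  [e^{t} \cos{\left(x \right)}]:  - 2 A B = -4
  [e^{2 t}]:  - A^{2} = -4
  [\sin^{2}{\left(x \right)}]:  \frac{B^{2}}{2} = \frac{1}{2}
These equations allow (A, B) = (-2, -1) or (2, 1).
Impose the point condition(s):
  u(0, 0) = 3  ⟹  A + B = 3
Only A = 2, B = 1 satisfies everything.
Hence u(x, t) = 2 e^{t} + \cos{\left(x \right)}.

Answer: u(x, t) = 2 e^{t} + \cos{\left(x \right)}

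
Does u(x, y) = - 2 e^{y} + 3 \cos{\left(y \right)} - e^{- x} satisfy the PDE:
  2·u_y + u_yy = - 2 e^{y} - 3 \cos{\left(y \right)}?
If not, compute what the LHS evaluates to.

Answer: No, the LHS evaluates to - 6 e^{y} - 6 \sin{\left(y \right)} - 3 \cos{\left(y \right)}

Derivation:
Evaluate each term of the left-hand side for u = - 2 e^{y} + 3 \cos{\left(y \right)} - e^{- x}.
Derivatives:
  u_y = - 2 e^{y} - 3 \sin{\left(y \right)}
  u_yy = - 2 e^{y} - 3 \cos{\left(y \right)}
Terms:
  2·u_y = - 4 e^{y} - 6 \sin{\left(y \right)}
  u_yy = - 2 e^{y} - 3 \cos{\left(y \right)}
Sum: LHS = - 6 e^{y} - 6 \sin{\left(y \right)} - 3 \cos{\left(y \right)}
Given right-hand side: - 2 e^{y} - 3 \cos{\left(y \right)}. Difference LHS − RHS = - 4 e^{y} - 6 \sin{\left(y \right)} ≠ 0, so u is not a solution.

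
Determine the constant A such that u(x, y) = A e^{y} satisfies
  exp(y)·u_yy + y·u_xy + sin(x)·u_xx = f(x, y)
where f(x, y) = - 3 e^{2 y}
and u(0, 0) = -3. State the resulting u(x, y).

Substitute the ansatz u = A e^{y} into the left-hand side.
Derivatives of the ansatz:
  u_yy = A e^{y}
  u_xy = 0
  u_xx = 0
Term by term:
  exp(y)·u_yy = A e^{2 y}
  y·u_xy = 0
  sin(x)·u_xx = 0
So the left-hand side equals
  A e^{2 y}
This must equal f(x, y) = - 3 e^{2 y} identically.
Matching coefficients of the independent functions:
  [e^{2 y}]:  A = -3
Solving: A = -3.
Check against the point condition:
  u(0, 0) = -3  ⟹  A = -3  ✓
Hence u(x, y) = - 3 e^{y}.

Answer: u(x, y) = - 3 e^{y}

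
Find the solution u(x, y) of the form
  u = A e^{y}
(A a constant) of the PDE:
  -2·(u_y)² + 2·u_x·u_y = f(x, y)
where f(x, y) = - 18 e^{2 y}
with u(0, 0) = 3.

Answer: u(x, y) = 3 e^{y}

Derivation:
Substitute the ansatz u = A e^{y} into the left-hand side.
Derivatives of the ansatz:
  u_y = A e^{y}
  u_x = 0
Term by term:
  -2·(u_y)² = - 2 A^{2} e^{2 y}
  2·u_x·u_y = 0
So the left-hand side equals
  - 2 A^{2} e^{2 y}
This must equal f(x, y) = - 18 e^{2 y} identically.
Matching coefficients of the independent functions:
  [e^{2 y}]:  - 2 A^{2} = -18
These equations allow (A) = (-3) or (3).
Impose the point condition(s):
  u(0, 0) = 3  ⟹  A = 3
Only A = 3 satisfies everything.
Hence u(x, y) = 3 e^{y}.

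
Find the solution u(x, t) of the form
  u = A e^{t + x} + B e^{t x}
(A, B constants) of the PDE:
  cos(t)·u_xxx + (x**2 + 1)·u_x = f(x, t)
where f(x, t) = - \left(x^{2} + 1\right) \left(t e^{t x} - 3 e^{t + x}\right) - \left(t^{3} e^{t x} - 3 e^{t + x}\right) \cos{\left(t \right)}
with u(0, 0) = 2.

Substitute the ansatz u = A e^{t + x} + B e^{t x} into the left-hand side.
Derivatives of the ansatz:
  u_xxx = A e^{t} e^{x} + B t^{3} e^{t x}
  u_x = A e^{t} e^{x} + B t e^{t x}
Term by term:
  cos(t)·u_xxx = A e^{t} e^{x} \cos{\left(t \right)} + B t^{3} e^{t x} \cos{\left(t \right)}
  (x**2 + 1)·u_x = A x^{2} e^{t} e^{x} + A e^{t} e^{x} + B t x^{2} e^{t x} + B t e^{t x}
So the left-hand side equals
  A x^{2} e^{t} e^{x} + A e^{t} e^{x} \cos{\left(t \right)} + A e^{t} e^{x} + B t^{3} e^{t x} \cos{\left(t \right)} + B t x^{2} e^{t x} + B t e^{t x}
This must equal f(x, t) identically; expanded, f = - t^{3} e^{t x} \cos{\left(t \right)} - t x^{2} e^{t x} - t e^{t x} + 3 x^{2} e^{t} e^{x} + 3 e^{t} e^{x} \cos{\left(t \right)} + 3 e^{t} e^{x}.
Matching coefficients of the independent functions:
  [t e^{t x}, t x^{2} e^{t x}, t^{3} e^{t x} \cos{\left(t \right)}]:  B = -1
  [e^{t} e^{x}, x^{2} e^{t} e^{x}, e^{t} e^{x} \cos{\left(t \right)}]:  A = 3
Solving: A = 3, B = -1.
Check against the point condition:
  u(0, 0) = 2  ⟹  A + B = 2  ✓
Hence u(x, t) = - e^{t x} + 3 e^{t + x}.

Answer: u(x, t) = - e^{t x} + 3 e^{t + x}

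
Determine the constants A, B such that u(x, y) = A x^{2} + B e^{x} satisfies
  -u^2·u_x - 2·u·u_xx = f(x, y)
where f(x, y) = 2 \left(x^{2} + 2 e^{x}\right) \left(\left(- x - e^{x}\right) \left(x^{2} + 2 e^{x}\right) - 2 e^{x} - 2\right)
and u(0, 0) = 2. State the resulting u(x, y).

Substitute the ansatz u = A x^{2} + B e^{x} into the left-hand side.
Derivatives of the ansatz:
  u_x = 2 A x + B e^{x}
  u_xx = 2 A + B e^{x}
Term by term:
  -u^2·u_x = - 2 A^{3} x^{5} - A^{2} B x^{4} e^{x} - 4 A^{2} B x^{3} e^{x} - 2 A B^{2} x^{2} e^{2 x} - 2 A B^{2} x e^{2 x} - B^{3} e^{3 x}
  -2·u·u_xx = - 4 A^{2} x^{2} - 2 A B x^{2} e^{x} - 4 A B e^{x} - 2 B^{2} e^{2 x}
So the left-hand side equals
  - 2 A^{3} x^{5} - A^{2} B x^{4} e^{x} - 4 A^{2} B x^{3} e^{x} - 4 A^{2} x^{2} - 2 A B^{2} x^{2} e^{2 x} - 2 A B^{2} x e^{2 x} - 2 A B x^{2} e^{x} - 4 A B e^{x} - B^{3} e^{3 x} - 2 B^{2} e^{2 x}
This must equal f(x, y) identically; expanded, f = - 2 x^{5} - 2 x^{4} e^{x} - 8 x^{3} e^{x} - 8 x^{2} e^{2 x} - 4 x^{2} e^{x} - 4 x^{2} - 8 x e^{2 x} - 8 e^{3 x} - 8 e^{2 x} - 8 e^{x}.
Matching coefficients of the independent functions:
  [x^{2}]:  - 4 A^{2} = -4
  [x^{5}]:  - 2 A^{3} = -2
  [x e^{2 x}, x^{2} e^{2 x}]:  - 2 A B^{2} = -8
  [x^{2} e^{x}]:  - 2 A B = -4
  [x^{3} e^{x}]:  - 4 A^{2} B = -8
  [x^{4} e^{x}]:  - A^{2} B = -2
  [e^{x}]:  - 4 A B = -8
  [e^{2 x}]:  - 2 B^{2} = -8
  [e^{3 x}]:  - B^{3} = -8
Solving: A = 1, B = 2.
Check against the point condition:
  u(0, 0) = 2  ⟹  B = 2  ✓
Hence u(x, y) = x^{2} + 2 e^{x}.

Answer: u(x, y) = x^{2} + 2 e^{x}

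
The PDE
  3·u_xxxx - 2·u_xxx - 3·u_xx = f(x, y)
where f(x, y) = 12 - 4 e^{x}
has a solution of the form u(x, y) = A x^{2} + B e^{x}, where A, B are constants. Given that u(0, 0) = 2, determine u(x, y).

Answer: u(x, y) = - 2 x^{2} + 2 e^{x}

Derivation:
Substitute the ansatz u = A x^{2} + B e^{x} into the left-hand side.
Derivatives of the ansatz:
  u_xxxx = B e^{x}
  u_xxx = B e^{x}
  u_xx = 2 A + B e^{x}
Term by term:
  3·u_xxxx = 3 B e^{x}
  -2·u_xxx = - 2 B e^{x}
  -3·u_xx = - 6 A - 3 B e^{x}
So the left-hand side equals
  - 6 A - 2 B e^{x}
This must equal f(x, y) = 12 - 4 e^{x} identically.
Matching coefficients of the independent functions:
  [constant term]:  - 6 A = 12
  [e^{x}]:  - 2 B = -4
Solving: A = -2, B = 2.
Check against the point condition:
  u(0, 0) = 2  ⟹  B = 2  ✓
Hence u(x, y) = - 2 x^{2} + 2 e^{x}.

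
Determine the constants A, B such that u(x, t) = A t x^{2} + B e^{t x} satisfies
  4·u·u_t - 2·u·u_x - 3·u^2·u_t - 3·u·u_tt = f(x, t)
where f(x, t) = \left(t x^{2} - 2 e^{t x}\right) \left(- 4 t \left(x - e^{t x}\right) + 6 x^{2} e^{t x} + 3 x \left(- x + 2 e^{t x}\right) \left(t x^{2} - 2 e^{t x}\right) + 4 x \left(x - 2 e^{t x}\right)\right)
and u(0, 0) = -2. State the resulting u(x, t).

Substitute the ansatz u = A t x^{2} + B e^{t x} into the left-hand side.
Derivatives of the ansatz:
  u_t = A x^{2} + B x e^{t x}
  u_x = 2 A t x + B t e^{t x}
  u_tt = B x^{2} e^{t x}
Term by term:
  4·u·u_t = 4 A^{2} t x^{4} + 4 A B t x^{3} e^{t x} + 4 A B x^{2} e^{t x} + 4 B^{2} x e^{2 t x}
  -2·u·u_x = - 4 A^{2} t^{2} x^{3} - 2 A B t^{2} x^{2} e^{t x} - 4 A B t x e^{t x} - 2 B^{2} t e^{2 t x}
  -3·u^2·u_t = - 3 A^{3} t^{2} x^{6} - 3 A^{2} B t^{2} x^{5} e^{t x} - 6 A^{2} B t x^{4} e^{t x} - 6 A B^{2} t x^{3} e^{2 t x} - 3 A B^{2} x^{2} e^{2 t x} - 3 B^{3} x e^{3 t x}
  -3·u·u_tt = - 3 A B t x^{4} e^{t x} - 3 B^{2} x^{2} e^{2 t x}
So the left-hand side equals
  - 3 A^{3} t^{2} x^{6} - 3 A^{2} B t^{2} x^{5} e^{t x} - 6 A^{2} B t x^{4} e^{t x} - 4 A^{2} t^{2} x^{3} + 4 A^{2} t x^{4} - 6 A B^{2} t x^{3} e^{2 t x} - 3 A B^{2} x^{2} e^{2 t x} - 2 A B t^{2} x^{2} e^{t x} - 3 A B t x^{4} e^{t x} + 4 A B t x^{3} e^{t x} - 4 A B t x e^{t x} + 4 A B x^{2} e^{t x} - 3 B^{3} x e^{3 t x} - 2 B^{2} t e^{2 t x} - 3 B^{2} x^{2} e^{2 t x} + 4 B^{2} x e^{2 t x}
This must equal f(x, t) identically; expanded, f = - 3 t^{2} x^{6} + 6 t^{2} x^{5} e^{t x} - 4 t^{2} x^{3} + 4 t^{2} x^{2} e^{t x} + 18 t x^{4} e^{t x} + 4 t x^{4} - 24 t x^{3} e^{2 t x} - 8 t x^{3} e^{t x} + 8 t x e^{t x} - 8 t e^{2 t x} - 24 x^{2} e^{2 t x} - 8 x^{2} e^{t x} + 24 x e^{3 t x} + 16 x e^{2 t x}.
Matching coefficients of the independent functions:
  [t x^{4}]:  4 A^{2} = 4
  [t e^{2 t x}]:  - 2 B^{2} = -8
  [t^{2} x^{3}]:  - 4 A^{2} = -4
  [t^{2} x^{6}]:  - 3 A^{3} = -3
  [x e^{2 t x}]:  4 B^{2} = 16
  [x e^{3 t x}]:  - 3 B^{3} = 24
  [x^{2} e^{t x}, t x^{3} e^{t x}]:  4 A B = -8
  [x^{2} e^{2 t x}]:  - 3 A B^{2} - 3 B^{2} = -24
  [t x e^{t x}]:  - 4 A B = 8
  [t x^{3} e^{2 t x}]:  - 6 A B^{2} = -24
  [t x^{4} e^{t x}]:  - 6 A^{2} B - 3 A B = 18
  [t^{2} x^{2} e^{t x}]:  - 2 A B = 4
  [t^{2} x^{5} e^{t x}]:  - 3 A^{2} B = 6
Solving: A = 1, B = -2.
Check against the point condition:
  u(0, 0) = -2  ⟹  B = -2  ✓
Hence u(x, t) = t x^{2} - 2 e^{t x}.

Answer: u(x, t) = t x^{2} - 2 e^{t x}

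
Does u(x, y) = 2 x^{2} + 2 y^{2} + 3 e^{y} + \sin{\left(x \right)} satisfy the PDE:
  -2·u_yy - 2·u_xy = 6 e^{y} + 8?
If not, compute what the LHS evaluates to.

Evaluate each term of the left-hand side for u = 2 x^{2} + 2 y^{2} + 3 e^{y} + \sin{\left(x \right)}.
Derivatives:
  u_yy = 3 e^{y} + 4
  u_xy = 0
Terms:
  -2·u_yy = - 6 e^{y} - 8
  -2·u_xy = 0
Sum: LHS = - 6 e^{y} - 8
Given right-hand side: 6 e^{y} + 8. Difference LHS − RHS = - 12 e^{y} - 16 ≠ 0, so u is not a solution.

Answer: No, the LHS evaluates to - 6 e^{y} - 8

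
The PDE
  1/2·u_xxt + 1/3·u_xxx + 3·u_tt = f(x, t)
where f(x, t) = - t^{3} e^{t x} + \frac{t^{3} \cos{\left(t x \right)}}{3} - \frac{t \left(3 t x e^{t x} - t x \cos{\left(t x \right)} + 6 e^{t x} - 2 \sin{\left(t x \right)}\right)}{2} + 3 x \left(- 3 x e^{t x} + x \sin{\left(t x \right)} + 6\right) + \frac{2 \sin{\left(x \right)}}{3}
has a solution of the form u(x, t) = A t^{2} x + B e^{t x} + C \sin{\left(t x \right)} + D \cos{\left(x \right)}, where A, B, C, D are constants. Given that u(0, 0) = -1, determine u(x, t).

Substitute the ansatz u = A t^{2} x + B e^{t x} + C \sin{\left(t x \right)} + D \cos{\left(x \right)} into the left-hand side.
Derivatives of the ansatz:
  u_xxt = B t^{2} x e^{t x} + 2 B t e^{t x} - C t^{2} x \cos{\left(t x \right)} - 2 C t \sin{\left(t x \right)}
  u_xxx = B t^{3} e^{t x} - C t^{3} \cos{\left(t x \right)} + D \sin{\left(x \right)}
  u_tt = 2 A x + B x^{2} e^{t x} - C x^{2} \sin{\left(t x \right)}
Term by term:
  1/2·u_xxt = \frac{B t^{2} x e^{t x}}{2} + B t e^{t x} - \frac{C t^{2} x \cos{\left(t x \right)}}{2} - C t \sin{\left(t x \right)}
  1/3·u_xxx = \frac{B t^{3} e^{t x}}{3} - \frac{C t^{3} \cos{\left(t x \right)}}{3} + \frac{D \sin{\left(x \right)}}{3}
  3·u_tt = 6 A x + 3 B x^{2} e^{t x} - 3 C x^{2} \sin{\left(t x \right)}
So the left-hand side equals
  6 A x + \frac{B t^{3} e^{t x}}{3} + \frac{B t^{2} x e^{t x}}{2} + B t e^{t x} + 3 B x^{2} e^{t x} - \frac{C t^{3} \cos{\left(t x \right)}}{3} - \frac{C t^{2} x \cos{\left(t x \right)}}{2} - C t \sin{\left(t x \right)} - 3 C x^{2} \sin{\left(t x \right)} + \frac{D \sin{\left(x \right)}}{3}
This must equal f(x, t) identically; expanded, f = - t^{3} e^{t x} + \frac{t^{3} \cos{\left(t x \right)}}{3} - \frac{3 t^{2} x e^{t x}}{2} + \frac{t^{2} x \cos{\left(t x \right)}}{2} - 3 t e^{t x} + t \sin{\left(t x \right)} - 9 x^{2} e^{t x} + 3 x^{2} \sin{\left(t x \right)} + 18 x + \frac{2 \sin{\left(x \right)}}{3}.
Matching coefficients of the independent functions:
  [x]:  6 A = 18
  [t e^{t x}]:  B = -3
  [t \sin{\left(t x \right)}]:  - C = 1
  [t^{3} e^{t x}]:  \frac{B}{3} = -1
  [t^{3} \cos{\left(t x \right)}]:  - \frac{C}{3} = \frac{1}{3}
  [x^{2} e^{t x}]:  3 B = -9
  [x^{2} \sin{\left(t x \right)}]:  - 3 C = 3
  [t^{2} x e^{t x}]:  \frac{B}{2} = - \frac{3}{2}
  [t^{2} x \cos{\left(t x \right)}]:  - \frac{C}{2} = \frac{1}{2}
  [\sin{\left(x \right)}]:  \frac{D}{3} = \frac{2}{3}
Solving: A = 3, B = -3, C = -1, D = 2.
Check against the point condition:
  u(0, 0) = -1  ⟹  B + D = -1  ✓
Hence u(x, t) = 3 t^{2} x - 3 e^{t x} - \sin{\left(t x \right)} + 2 \cos{\left(x \right)}.

Answer: u(x, t) = 3 t^{2} x - 3 e^{t x} - \sin{\left(t x \right)} + 2 \cos{\left(x \right)}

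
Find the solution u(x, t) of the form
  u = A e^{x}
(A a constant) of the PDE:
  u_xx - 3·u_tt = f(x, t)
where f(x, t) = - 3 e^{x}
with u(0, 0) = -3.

Substitute the ansatz u = A e^{x} into the left-hand side.
Derivatives of the ansatz:
  u_xx = A e^{x}
  u_tt = 0
Term by term:
  u_xx = A e^{x}
  -3·u_tt = 0
So the left-hand side equals
  A e^{x}
This must equal f(x, t) = - 3 e^{x} identically.
Matching coefficients of the independent functions:
  [e^{x}]:  A = -3
Solving: A = -3.
Check against the point condition:
  u(0, 0) = -3  ⟹  A = -3  ✓
Hence u(x, t) = - 3 e^{x}.

Answer: u(x, t) = - 3 e^{x}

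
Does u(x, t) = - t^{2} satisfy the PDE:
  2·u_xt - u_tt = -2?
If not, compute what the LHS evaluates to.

Evaluate each term of the left-hand side for u = - t^{2}.
Derivatives:
  u_xt = 0
  u_tt = -2
Terms:
  2·u_xt = 0
  -u_tt = 2
Sum: LHS = 2
Given right-hand side: -2. Difference LHS − RHS = 4 ≠ 0, so u is not a solution.

Answer: No, the LHS evaluates to 2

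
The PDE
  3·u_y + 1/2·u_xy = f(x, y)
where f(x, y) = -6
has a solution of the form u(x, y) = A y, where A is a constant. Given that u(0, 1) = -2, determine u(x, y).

Substitute the ansatz u = A y into the left-hand side.
Derivatives of the ansatz:
  u_y = A
  u_xy = 0
Term by term:
  3·u_y = 3 A
  1/2·u_xy = 0
So the left-hand side equals
  3 A
This must equal f(x, y) = -6 identically.
Matching coefficients of the independent functions:
  [constant term]:  3 A = -6
Solving: A = -2.
Check against the point condition:
  u(0, 1) = -2  ⟹  A = -2  ✓
Hence u(x, y) = - 2 y.

Answer: u(x, y) = - 2 y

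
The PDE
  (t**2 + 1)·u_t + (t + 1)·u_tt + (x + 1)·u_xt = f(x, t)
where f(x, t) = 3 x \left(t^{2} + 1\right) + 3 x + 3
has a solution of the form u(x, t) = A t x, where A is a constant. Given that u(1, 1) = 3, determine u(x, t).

Substitute the ansatz u = A t x into the left-hand side.
Derivatives of the ansatz:
  u_t = A x
  u_tt = 0
  u_xt = A
Term by term:
  (t**2 + 1)·u_t = A t^{2} x + A x
  (t + 1)·u_tt = 0
  (x + 1)·u_xt = A x + A
So the left-hand side equals
  A t^{2} x + 2 A x + A
This must equal f(x, t) identically; expanded, f = 3 t^{2} x + 6 x + 3.
Matching coefficients of the independent functions:
  [constant term, t^{2} x]:  A = 3
  [x]:  2 A = 6
Solving: A = 3.
Check against the point condition:
  u(1, 1) = 3  ⟹  A = 3  ✓
Hence u(x, t) = 3 t x.

Answer: u(x, t) = 3 t x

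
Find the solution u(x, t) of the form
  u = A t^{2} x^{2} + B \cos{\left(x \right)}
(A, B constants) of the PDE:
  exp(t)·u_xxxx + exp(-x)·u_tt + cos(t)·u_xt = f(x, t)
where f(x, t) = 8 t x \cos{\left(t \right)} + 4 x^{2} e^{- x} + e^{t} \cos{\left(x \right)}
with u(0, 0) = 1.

Answer: u(x, t) = 2 t^{2} x^{2} + \cos{\left(x \right)}

Derivation:
Substitute the ansatz u = A t^{2} x^{2} + B \cos{\left(x \right)} into the left-hand side.
Derivatives of the ansatz:
  u_xxxx = B \cos{\left(x \right)}
  u_tt = 2 A x^{2}
  u_xt = 4 A t x
Term by term:
  exp(t)·u_xxxx = B e^{t} \cos{\left(x \right)}
  exp(-x)·u_tt = 2 A x^{2} e^{- x}
  cos(t)·u_xt = 4 A t x \cos{\left(t \right)}
So the left-hand side equals
  4 A t x \cos{\left(t \right)} + 2 A x^{2} e^{- x} + B e^{t} \cos{\left(x \right)}
This must equal f(x, t) = 8 t x \cos{\left(t \right)} + 4 x^{2} e^{- x} + e^{t} \cos{\left(x \right)} identically.
Matching coefficients of the independent functions:
  [x^{2} e^{- x}]:  2 A = 4
  [e^{t} \cos{\left(x \right)}]:  B = 1
  [t x \cos{\left(t \right)}]:  4 A = 8
Solving: A = 2, B = 1.
Check against the point condition:
  u(0, 0) = 1  ⟹  B = 1  ✓
Hence u(x, t) = 2 t^{2} x^{2} + \cos{\left(x \right)}.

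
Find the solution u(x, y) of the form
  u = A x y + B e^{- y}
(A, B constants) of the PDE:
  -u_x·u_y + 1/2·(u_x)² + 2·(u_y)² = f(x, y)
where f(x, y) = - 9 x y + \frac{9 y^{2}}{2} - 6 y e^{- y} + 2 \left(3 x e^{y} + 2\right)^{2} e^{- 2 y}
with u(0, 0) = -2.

Answer: u(x, y) = 3 x y - 2 e^{- y}

Derivation:
Substitute the ansatz u = A x y + B e^{- y} into the left-hand side.
Derivatives of the ansatz:
  u_x = A y
  u_y = A x - B e^{- y}
Term by term:
  -u_x·u_y = - A^{2} x y + A B y e^{- y}
  1/2·(u_x)² = \frac{A^{2} y^{2}}{2}
  2·(u_y)² = 2 A^{2} x^{2} - 4 A B x e^{- y} + 2 B^{2} e^{- 2 y}
So the left-hand side equals
  2 A^{2} x^{2} - A^{2} x y + \frac{A^{2} y^{2}}{2} - 4 A B x e^{- y} + A B y e^{- y} + 2 B^{2} e^{- 2 y}
This must equal f(x, y) identically; expanded, f = 18 x^{2} - 9 x y + 24 x e^{- y} + \frac{9 y^{2}}{2} - 6 y e^{- y} + 8 e^{- 2 y}.
Matching coefficients of the independent functions:
  [x^{2}]:  2 A^{2} = 18
  [y^{2}]:  \frac{A^{2}}{2} = \frac{9}{2}
  [x y]:  - A^{2} = -9
  [x e^{- y}]:  - 4 A B = 24
  [y e^{- y}]:  A B = -6
  [e^{- 2 y}]:  2 B^{2} = 8
These equations allow (A, B) = (-3, 2) or (3, -2).
Impose the point condition(s):
  u(0, 0) = -2  ⟹  B = -2
Only A = 3, B = -2 satisfies everything.
Hence u(x, y) = 3 x y - 2 e^{- y}.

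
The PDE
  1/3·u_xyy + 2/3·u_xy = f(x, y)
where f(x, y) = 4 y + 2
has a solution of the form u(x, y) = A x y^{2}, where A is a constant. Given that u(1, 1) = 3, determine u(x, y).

Answer: u(x, y) = 3 x y^{2}

Derivation:
Substitute the ansatz u = A x y^{2} into the left-hand side.
Derivatives of the ansatz:
  u_xyy = 2 A
  u_xy = 2 A y
Term by term:
  1/3·u_xyy = \frac{2 A}{3}
  2/3·u_xy = \frac{4 A y}{3}
So the left-hand side equals
  \frac{4 A y}{3} + \frac{2 A}{3}
This must equal f(x, y) = 4 y + 2 identically.
Matching coefficients of the independent functions:
  [constant term]:  \frac{2 A}{3} = 2
  [y]:  \frac{4 A}{3} = 4
Solving: A = 3.
Check against the point condition:
  u(1, 1) = 3  ⟹  A = 3  ✓
Hence u(x, y) = 3 x y^{2}.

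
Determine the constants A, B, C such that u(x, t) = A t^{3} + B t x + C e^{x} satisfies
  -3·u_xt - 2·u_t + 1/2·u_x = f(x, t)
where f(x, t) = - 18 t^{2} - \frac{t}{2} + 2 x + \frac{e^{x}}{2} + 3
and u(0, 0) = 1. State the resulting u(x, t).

Substitute the ansatz u = A t^{3} + B t x + C e^{x} into the left-hand side.
Derivatives of the ansatz:
  u_xt = B
  u_t = 3 A t^{2} + B x
  u_x = B t + C e^{x}
Term by term:
  -3·u_xt = - 3 B
  -2·u_t = - 6 A t^{2} - 2 B x
  1/2·u_x = \frac{B t}{2} + \frac{C e^{x}}{2}
So the left-hand side equals
  - 6 A t^{2} + \frac{B t}{2} - 2 B x - 3 B + \frac{C e^{x}}{2}
This must equal f(x, t) = - 18 t^{2} - \frac{t}{2} + 2 x + \frac{e^{x}}{2} + 3 identically.
Matching coefficients of the independent functions:
  [constant term]:  - 3 B = 3
  [t]:  \frac{B}{2} = - \frac{1}{2}
  [t^{2}]:  - 6 A = -18
  [x]:  - 2 B = 2
  [e^{x}]:  \frac{C}{2} = \frac{1}{2}
Solving: A = 3, B = -1, C = 1.
Check against the point condition:
  u(0, 0) = 1  ⟹  C = 1  ✓
Hence u(x, t) = 3 t^{3} - t x + e^{x}.

Answer: u(x, t) = 3 t^{3} - t x + e^{x}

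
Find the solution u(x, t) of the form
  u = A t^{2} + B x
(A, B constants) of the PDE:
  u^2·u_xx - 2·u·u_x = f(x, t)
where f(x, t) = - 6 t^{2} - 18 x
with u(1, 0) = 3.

Substitute the ansatz u = A t^{2} + B x into the left-hand side.
Derivatives of the ansatz:
  u_xx = 0
  u_x = B
Term by term:
  u^2·u_xx = 0
  -2·u·u_x = - 2 A B t^{2} - 2 B^{2} x
So the left-hand side equals
  - 2 A B t^{2} - 2 B^{2} x
This must equal f(x, t) = - 6 t^{2} - 18 x identically.
Matching coefficients of the independent functions:
  [t^{2}]:  - 2 A B = -6
  [x]:  - 2 B^{2} = -18
These equations allow (A, B) = (-1, -3) or (1, 3).
Impose the point condition(s):
  u(1, 0) = 3  ⟹  B = 3
Only A = 1, B = 3 satisfies everything.
Hence u(x, t) = t^{2} + 3 x.

Answer: u(x, t) = t^{2} + 3 x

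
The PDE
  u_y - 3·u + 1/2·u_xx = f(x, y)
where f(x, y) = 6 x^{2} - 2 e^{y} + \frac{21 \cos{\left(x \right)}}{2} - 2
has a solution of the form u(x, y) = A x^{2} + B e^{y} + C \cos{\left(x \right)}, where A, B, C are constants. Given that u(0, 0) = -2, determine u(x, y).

Substitute the ansatz u = A x^{2} + B e^{y} + C \cos{\left(x \right)} into the left-hand side.
Derivatives of the ansatz:
  u_y = B e^{y}
  u_xx = 2 A - C \cos{\left(x \right)}
Term by term:
  u_y = B e^{y}
  -3·u = - 3 A x^{2} - 3 B e^{y} - 3 C \cos{\left(x \right)}
  1/2·u_xx = A - \frac{C \cos{\left(x \right)}}{2}
So the left-hand side equals
  - 3 A x^{2} + A - 2 B e^{y} - \frac{7 C \cos{\left(x \right)}}{2}
This must equal f(x, y) = 6 x^{2} - 2 e^{y} + \frac{21 \cos{\left(x \right)}}{2} - 2 identically.
Matching coefficients of the independent functions:
  [constant term]:  A = -2
  [x^{2}]:  - 3 A = 6
  [e^{y}]:  - 2 B = -2
  [\cos{\left(x \right)}]:  - \frac{7 C}{2} = \frac{21}{2}
Solving: A = -2, B = 1, C = -3.
Check against the point condition:
  u(0, 0) = -2  ⟹  B + C = -2  ✓
Hence u(x, y) = - 2 x^{2} + e^{y} - 3 \cos{\left(x \right)}.

Answer: u(x, y) = - 2 x^{2} + e^{y} - 3 \cos{\left(x \right)}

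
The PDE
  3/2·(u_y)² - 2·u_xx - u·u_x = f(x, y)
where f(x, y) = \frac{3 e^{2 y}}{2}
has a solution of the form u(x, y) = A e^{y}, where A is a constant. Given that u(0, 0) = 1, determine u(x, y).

Substitute the ansatz u = A e^{y} into the left-hand side.
Derivatives of the ansatz:
  u_y = A e^{y}
  u_xx = 0
  u_x = 0
Term by term:
  3/2·(u_y)² = \frac{3 A^{2} e^{2 y}}{2}
  -2·u_xx = 0
  -u·u_x = 0
So the left-hand side equals
  \frac{3 A^{2} e^{2 y}}{2}
This must equal f(x, y) = \frac{3 e^{2 y}}{2} identically.
Matching coefficients of the independent functions:
  [e^{2 y}]:  \frac{3 A^{2}}{2} = \frac{3}{2}
These equations allow (A) = (-1) or (1).
Impose the point condition(s):
  u(0, 0) = 1  ⟹  A = 1
Only A = 1 satisfies everything.
Hence u(x, y) = e^{y}.

Answer: u(x, y) = e^{y}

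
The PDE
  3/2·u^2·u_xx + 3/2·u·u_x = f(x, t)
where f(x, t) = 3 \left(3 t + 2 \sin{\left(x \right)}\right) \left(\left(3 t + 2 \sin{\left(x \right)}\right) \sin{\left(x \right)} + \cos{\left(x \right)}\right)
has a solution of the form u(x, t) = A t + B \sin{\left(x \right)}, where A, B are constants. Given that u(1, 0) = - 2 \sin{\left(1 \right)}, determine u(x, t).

Substitute the ansatz u = A t + B \sin{\left(x \right)} into the left-hand side.
Derivatives of the ansatz:
  u_xx = - B \sin{\left(x \right)}
  u_x = B \cos{\left(x \right)}
Term by term:
  3/2·u^2·u_xx = - \frac{3 A^{2} B t^{2} \sin{\left(x \right)}}{2} - 3 A B^{2} t \sin^{2}{\left(x \right)} - \frac{3 B^{3} \sin^{3}{\left(x \right)}}{2}
  3/2·u·u_x = \frac{3 A B t \cos{\left(x \right)}}{2} + \frac{3 B^{2} \sin{\left(x \right)} \cos{\left(x \right)}}{2}
So the left-hand side equals
  - \frac{3 A^{2} B t^{2} \sin{\left(x \right)}}{2} - 3 A B^{2} t \sin^{2}{\left(x \right)} + \frac{3 A B t \cos{\left(x \right)}}{2} - \frac{3 B^{3} \sin^{3}{\left(x \right)}}{2} + \frac{3 B^{2} \sin{\left(x \right)} \cos{\left(x \right)}}{2}
This must equal f(x, t) identically; expanded, f = 27 t^{2} \sin{\left(x \right)} + 36 t \sin^{2}{\left(x \right)} + 9 t \cos{\left(x \right)} + 12 \sin^{3}{\left(x \right)} + 6 \sin{\left(x \right)} \cos{\left(x \right)}.
Matching coefficients of the independent functions:
  [t \sin^{2}{\left(x \right)}]:  - 3 A B^{2} = 36
  [t \cos{\left(x \right)}]:  \frac{3 A B}{2} = 9
  [t^{2} \sin{\left(x \right)}]:  - \frac{3 A^{2} B}{2} = 27
  [\sin{\left(x \right)} \cos{\left(x \right)}]:  \frac{3 B^{2}}{2} = 6
  [\sin^{3}{\left(x \right)}]:  - \frac{3 B^{3}}{2} = 12
Solving: A = -3, B = -2.
Check against the point condition:
  u(1, 0) = - 2 \sin{\left(1 \right)}  ⟹  B \sin{\left(1 \right)} = - 2 \sin{\left(1 \right)}  ✓
Hence u(x, t) = - 3 t - 2 \sin{\left(x \right)}.

Answer: u(x, t) = - 3 t - 2 \sin{\left(x \right)}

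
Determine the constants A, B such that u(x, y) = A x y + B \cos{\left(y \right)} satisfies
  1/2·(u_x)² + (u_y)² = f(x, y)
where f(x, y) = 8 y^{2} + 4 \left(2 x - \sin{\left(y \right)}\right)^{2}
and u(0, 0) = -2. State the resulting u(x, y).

Substitute the ansatz u = A x y + B \cos{\left(y \right)} into the left-hand side.
Derivatives of the ansatz:
  u_x = A y
  u_y = A x - B \sin{\left(y \right)}
Term by term:
  1/2·(u_x)² = \frac{A^{2} y^{2}}{2}
  (u_y)² = A^{2} x^{2} - 2 A B x \sin{\left(y \right)} + B^{2} \sin^{2}{\left(y \right)}
So the left-hand side equals
  A^{2} x^{2} + \frac{A^{2} y^{2}}{2} - 2 A B x \sin{\left(y \right)} + B^{2} \sin^{2}{\left(y \right)}
This must equal f(x, y) identically; expanded, f = 16 x^{2} - 16 x \sin{\left(y \right)} + 8 y^{2} + 4 \sin^{2}{\left(y \right)}.
Matching coefficients of the independent functions:
  [x^{2}]:  A^{2} = 16
  [y^{2}]:  \frac{A^{2}}{2} = 8
  [x \sin{\left(y \right)}]:  - 2 A B = -16
  [\sin^{2}{\left(y \right)}]:  B^{2} = 4
These equations allow (A, B) = (-4, -2) or (4, 2).
Impose the point condition(s):
  u(0, 0) = -2  ⟹  B = -2
Only A = -4, B = -2 satisfies everything.
Hence u(x, y) = - 4 x y - 2 \cos{\left(y \right)}.

Answer: u(x, y) = - 4 x y - 2 \cos{\left(y \right)}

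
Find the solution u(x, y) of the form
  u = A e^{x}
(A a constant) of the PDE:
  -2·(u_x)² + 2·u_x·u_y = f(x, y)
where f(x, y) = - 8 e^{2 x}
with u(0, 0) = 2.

Substitute the ansatz u = A e^{x} into the left-hand side.
Derivatives of the ansatz:
  u_x = A e^{x}
  u_y = 0
Term by term:
  -2·(u_x)² = - 2 A^{2} e^{2 x}
  2·u_x·u_y = 0
So the left-hand side equals
  - 2 A^{2} e^{2 x}
This must equal f(x, y) = - 8 e^{2 x} identically.
Matching coefficients of the independent functions:
  [e^{2 x}]:  - 2 A^{2} = -8
These equations allow (A) = (-2) or (2).
Impose the point condition(s):
  u(0, 0) = 2  ⟹  A = 2
Only A = 2 satisfies everything.
Hence u(x, y) = 2 e^{x}.

Answer: u(x, y) = 2 e^{x}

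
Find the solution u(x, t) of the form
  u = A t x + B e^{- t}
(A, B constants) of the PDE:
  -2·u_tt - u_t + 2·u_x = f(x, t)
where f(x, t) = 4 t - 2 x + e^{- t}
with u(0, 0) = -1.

Substitute the ansatz u = A t x + B e^{- t} into the left-hand side.
Derivatives of the ansatz:
  u_tt = B e^{- t}
  u_t = A x - B e^{- t}
  u_x = A t
Term by term:
  -2·u_tt = - 2 B e^{- t}
  -u_t = - A x + B e^{- t}
  2·u_x = 2 A t
So the left-hand side equals
  2 A t - A x - B e^{- t}
This must equal f(x, t) = 4 t - 2 x + e^{- t} identically.
Matching coefficients of the independent functions:
  [t]:  2 A = 4
  [x]:  - A = -2
  [e^{- t}]:  - B = 1
Solving: A = 2, B = -1.
Check against the point condition:
  u(0, 0) = -1  ⟹  B = -1  ✓
Hence u(x, t) = 2 t x - e^{- t}.

Answer: u(x, t) = 2 t x - e^{- t}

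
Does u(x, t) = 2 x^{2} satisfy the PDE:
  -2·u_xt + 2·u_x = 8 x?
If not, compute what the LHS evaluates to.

Evaluate each term of the left-hand side for u = 2 x^{2}.
Derivatives:
  u_xt = 0
  u_x = 4 x
Terms:
  -2·u_xt = 0
  2·u_x = 8 x
Sum: LHS = 8 x
This is exactly the given right-hand side, so u is a solution.

Answer: Yes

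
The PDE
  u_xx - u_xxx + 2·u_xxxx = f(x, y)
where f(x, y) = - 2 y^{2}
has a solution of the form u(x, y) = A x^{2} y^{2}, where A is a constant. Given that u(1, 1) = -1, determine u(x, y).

Substitute the ansatz u = A x^{2} y^{2} into the left-hand side.
Derivatives of the ansatz:
  u_xx = 2 A y^{2}
  u_xxx = 0
  u_xxxx = 0
Term by term:
  u_xx = 2 A y^{2}
  -u_xxx = 0
  2·u_xxxx = 0
So the left-hand side equals
  2 A y^{2}
This must equal f(x, y) = - 2 y^{2} identically.
Matching coefficients of the independent functions:
  [y^{2}]:  2 A = -2
Solving: A = -1.
Check against the point condition:
  u(1, 1) = -1  ⟹  A = -1  ✓
Hence u(x, y) = - x^{2} y^{2}.

Answer: u(x, y) = - x^{2} y^{2}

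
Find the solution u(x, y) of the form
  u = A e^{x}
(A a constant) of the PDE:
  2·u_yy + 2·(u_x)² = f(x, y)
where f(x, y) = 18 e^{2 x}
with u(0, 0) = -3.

Substitute the ansatz u = A e^{x} into the left-hand side.
Derivatives of the ansatz:
  u_yy = 0
  u_x = A e^{x}
Term by term:
  2·u_yy = 0
  2·(u_x)² = 2 A^{2} e^{2 x}
So the left-hand side equals
  2 A^{2} e^{2 x}
This must equal f(x, y) = 18 e^{2 x} identically.
Matching coefficients of the independent functions:
  [e^{2 x}]:  2 A^{2} = 18
These equations allow (A) = (-3) or (3).
Impose the point condition(s):
  u(0, 0) = -3  ⟹  A = -3
Only A = -3 satisfies everything.
Hence u(x, y) = - 3 e^{x}.

Answer: u(x, y) = - 3 e^{x}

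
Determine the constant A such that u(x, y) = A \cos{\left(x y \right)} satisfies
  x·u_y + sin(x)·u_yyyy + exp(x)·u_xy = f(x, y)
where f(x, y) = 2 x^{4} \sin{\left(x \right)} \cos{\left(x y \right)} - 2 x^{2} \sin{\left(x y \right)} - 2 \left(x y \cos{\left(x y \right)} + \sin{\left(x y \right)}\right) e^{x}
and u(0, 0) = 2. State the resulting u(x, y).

Answer: u(x, y) = 2 \cos{\left(x y \right)}

Derivation:
Substitute the ansatz u = A \cos{\left(x y \right)} into the left-hand side.
Derivatives of the ansatz:
  u_y = - A x \sin{\left(x y \right)}
  u_yyyy = A x^{4} \cos{\left(x y \right)}
  u_xy = - A x y \cos{\left(x y \right)} - A \sin{\left(x y \right)}
Term by term:
  x·u_y = - A x^{2} \sin{\left(x y \right)}
  sin(x)·u_yyyy = A x^{4} \sin{\left(x \right)} \cos{\left(x y \right)}
  exp(x)·u_xy = - A x y e^{x} \cos{\left(x y \right)} - A e^{x} \sin{\left(x y \right)}
So the left-hand side equals
  A x^{4} \sin{\left(x \right)} \cos{\left(x y \right)} - A x^{2} \sin{\left(x y \right)} - A x y e^{x} \cos{\left(x y \right)} - A e^{x} \sin{\left(x y \right)}
This must equal f(x, y) identically; expanded, f = 2 x^{4} \sin{\left(x \right)} \cos{\left(x y \right)} - 2 x^{2} \sin{\left(x y \right)} - 2 x y e^{x} \cos{\left(x y \right)} - 2 e^{x} \sin{\left(x y \right)}.
Matching coefficients of the independent functions:
  [x^{2} \sin{\left(x y \right)}, e^{x} \sin{\left(x y \right)}, x y e^{x} \cos{\left(x y \right)}]:  - A = -2
  [x^{4} \sin{\left(x \right)} \cos{\left(x y \right)}]:  A = 2
Solving: A = 2.
Check against the point condition:
  u(0, 0) = 2  ⟹  A = 2  ✓
Hence u(x, y) = 2 \cos{\left(x y \right)}.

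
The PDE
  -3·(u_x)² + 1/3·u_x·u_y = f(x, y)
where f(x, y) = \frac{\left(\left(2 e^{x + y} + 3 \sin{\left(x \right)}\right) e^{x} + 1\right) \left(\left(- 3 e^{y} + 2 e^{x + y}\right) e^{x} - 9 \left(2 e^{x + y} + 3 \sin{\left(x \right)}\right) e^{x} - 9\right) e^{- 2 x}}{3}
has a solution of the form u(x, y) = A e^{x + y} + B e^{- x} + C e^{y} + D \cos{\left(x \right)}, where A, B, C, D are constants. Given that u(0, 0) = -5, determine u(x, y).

Substitute the ansatz u = A e^{x + y} + B e^{- x} + C e^{y} + D \cos{\left(x \right)} into the left-hand side.
Derivatives of the ansatz:
  u_x = A e^{x} e^{y} - B e^{- x} - D \sin{\left(x \right)}
  u_y = A e^{x} e^{y} + C e^{y}
Term by term:
  -3·(u_x)² = - 3 A^{2} e^{2 x} e^{2 y} + 6 A B e^{y} + 6 A D e^{x} e^{y} \sin{\left(x \right)} - 3 B^{2} e^{- 2 x} - 6 B D e^{- x} \sin{\left(x \right)} - 3 D^{2} \sin^{2}{\left(x \right)}
  1/3·u_x·u_y = \frac{A^{2} e^{2 x} e^{2 y}}{3} - \frac{A B e^{y}}{3} + \frac{A C e^{x} e^{2 y}}{3} - \frac{A D e^{x} e^{y} \sin{\left(x \right)}}{3} - \frac{B C e^{- x} e^{y}}{3} - \frac{C D e^{y} \sin{\left(x \right)}}{3}
So the left-hand side equals
  - \frac{8 A^{2} e^{2 x} e^{2 y}}{3} + \frac{17 A B e^{y}}{3} + \frac{A C e^{x} e^{2 y}}{3} + \frac{17 A D e^{x} e^{y} \sin{\left(x \right)}}{3} - 3 B^{2} e^{- 2 x} - \frac{B C e^{- x} e^{y}}{3} - 6 B D e^{- x} \sin{\left(x \right)} - \frac{C D e^{y} \sin{\left(x \right)}}{3} - 3 D^{2} \sin^{2}{\left(x \right)}
This must equal f(x, y) identically; expanded, f = - \frac{32 e^{2 x} e^{2 y}}{3} - 2 e^{x} e^{2 y} - 34 e^{x} e^{y} \sin{\left(x \right)} - 3 e^{y} \sin{\left(x \right)} - \frac{34 e^{y}}{3} - 27 \sin^{2}{\left(x \right)} - e^{- x} e^{y} - 18 e^{- x} \sin{\left(x \right)} - 3 e^{- 2 x}.
Matching coefficients of the independent functions:
  [e^{- x} e^{y}]:  - \frac{B C}{3} = -1
  [e^{- x} \sin{\left(x \right)}]:  - 6 B D = -18
  [e^{x} e^{2 y}]:  \frac{A C}{3} = -2
  [e^{2 x} e^{2 y}]:  - \frac{8 A^{2}}{3} = - \frac{32}{3}
  [e^{y} \sin{\left(x \right)}]:  - \frac{C D}{3} = -3
  [e^{x} e^{y} \sin{\left(x \right)}]:  \frac{17 A D}{3} = -34
  [e^{- 2 x}]:  - 3 B^{2} = -3
  [e^{y}]:  \frac{17 A B}{3} = - \frac{34}{3}
  [\sin^{2}{\left(x \right)}]:  - 3 D^{2} = -27
These equations allow (A, B, C, D) = (-2, 1, 3, 3) or (2, -1, -3, -3).
Impose the point condition(s):
  u(0, 0) = -5  ⟹  A + B + C + D = -5
Only A = 2, B = -1, C = -3, D = -3 satisfies everything.
Hence u(x, y) = - 3 e^{y} + 2 e^{x + y} - 3 \cos{\left(x \right)} - e^{- x}.

Answer: u(x, y) = - 3 e^{y} + 2 e^{x + y} - 3 \cos{\left(x \right)} - e^{- x}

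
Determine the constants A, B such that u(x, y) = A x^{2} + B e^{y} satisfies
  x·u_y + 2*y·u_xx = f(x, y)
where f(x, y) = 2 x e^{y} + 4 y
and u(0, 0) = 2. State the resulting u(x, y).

Substitute the ansatz u = A x^{2} + B e^{y} into the left-hand side.
Derivatives of the ansatz:
  u_y = B e^{y}
  u_xx = 2 A
Term by term:
  x·u_y = B x e^{y}
  2*y·u_xx = 4 A y
So the left-hand side equals
  4 A y + B x e^{y}
This must equal f(x, y) = 2 x e^{y} + 4 y identically.
Matching coefficients of the independent functions:
  [y]:  4 A = 4
  [x e^{y}]:  B = 2
Solving: A = 1, B = 2.
Check against the point condition:
  u(0, 0) = 2  ⟹  B = 2  ✓
Hence u(x, y) = x^{2} + 2 e^{y}.

Answer: u(x, y) = x^{2} + 2 e^{y}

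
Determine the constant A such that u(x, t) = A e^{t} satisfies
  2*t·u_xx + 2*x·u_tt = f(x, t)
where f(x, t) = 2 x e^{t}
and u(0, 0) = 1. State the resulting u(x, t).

Substitute the ansatz u = A e^{t} into the left-hand side.
Derivatives of the ansatz:
  u_xx = 0
  u_tt = A e^{t}
Term by term:
  2*t·u_xx = 0
  2*x·u_tt = 2 A x e^{t}
So the left-hand side equals
  2 A x e^{t}
This must equal f(x, t) = 2 x e^{t} identically.
Matching coefficients of the independent functions:
  [x e^{t}]:  2 A = 2
Solving: A = 1.
Check against the point condition:
  u(0, 0) = 1  ⟹  A = 1  ✓
Hence u(x, t) = e^{t}.

Answer: u(x, t) = e^{t}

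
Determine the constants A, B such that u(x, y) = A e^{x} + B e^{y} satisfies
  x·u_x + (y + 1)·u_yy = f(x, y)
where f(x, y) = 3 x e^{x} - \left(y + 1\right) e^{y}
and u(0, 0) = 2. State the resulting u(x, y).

Substitute the ansatz u = A e^{x} + B e^{y} into the left-hand side.
Derivatives of the ansatz:
  u_x = A e^{x}
  u_yy = B e^{y}
Term by term:
  x·u_x = A x e^{x}
  (y + 1)·u_yy = B y e^{y} + B e^{y}
So the left-hand side equals
  A x e^{x} + B y e^{y} + B e^{y}
This must equal f(x, y) identically; expanded, f = 3 x e^{x} - y e^{y} - e^{y}.
Matching coefficients of the independent functions:
  [x e^{x}]:  A = 3
  [y e^{y}, e^{y}]:  B = -1
Solving: A = 3, B = -1.
Check against the point condition:
  u(0, 0) = 2  ⟹  A + B = 2  ✓
Hence u(x, y) = 3 e^{x} - e^{y}.

Answer: u(x, y) = 3 e^{x} - e^{y}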